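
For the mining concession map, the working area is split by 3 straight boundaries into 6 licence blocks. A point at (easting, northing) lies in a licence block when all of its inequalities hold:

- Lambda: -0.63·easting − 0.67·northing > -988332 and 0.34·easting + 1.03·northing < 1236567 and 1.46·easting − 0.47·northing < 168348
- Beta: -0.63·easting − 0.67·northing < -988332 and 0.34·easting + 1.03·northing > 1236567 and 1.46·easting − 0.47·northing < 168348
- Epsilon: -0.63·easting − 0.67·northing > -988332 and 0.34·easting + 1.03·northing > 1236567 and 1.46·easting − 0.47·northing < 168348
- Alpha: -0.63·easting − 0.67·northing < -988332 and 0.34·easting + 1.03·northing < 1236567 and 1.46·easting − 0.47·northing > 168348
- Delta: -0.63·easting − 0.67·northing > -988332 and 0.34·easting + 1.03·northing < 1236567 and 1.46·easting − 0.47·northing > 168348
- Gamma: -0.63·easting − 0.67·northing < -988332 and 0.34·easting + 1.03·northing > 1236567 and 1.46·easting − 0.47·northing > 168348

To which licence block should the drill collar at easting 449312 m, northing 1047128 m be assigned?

-0.63·449312 − 0.67·1047128 = -984642.320, which is > -988332
0.34·449312 + 1.03·1047128 = 1231307.920, which is < 1236567
1.46·449312 − 0.47·1047128 = 163845.360, which is < 168348
This sign pattern matches Lambda.

Lambda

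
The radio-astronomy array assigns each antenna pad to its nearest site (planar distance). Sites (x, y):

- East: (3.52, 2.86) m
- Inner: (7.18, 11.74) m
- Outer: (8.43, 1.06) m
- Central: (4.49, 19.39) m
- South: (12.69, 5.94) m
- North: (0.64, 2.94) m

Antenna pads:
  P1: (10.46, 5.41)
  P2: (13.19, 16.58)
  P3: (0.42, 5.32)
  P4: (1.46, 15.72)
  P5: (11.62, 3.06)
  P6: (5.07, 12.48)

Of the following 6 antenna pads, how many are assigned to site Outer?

P1 → South
P2 → Inner
P3 → North
P4 → Central
P5 → South
P6 → Inner
0 of the 6 go to Outer.

0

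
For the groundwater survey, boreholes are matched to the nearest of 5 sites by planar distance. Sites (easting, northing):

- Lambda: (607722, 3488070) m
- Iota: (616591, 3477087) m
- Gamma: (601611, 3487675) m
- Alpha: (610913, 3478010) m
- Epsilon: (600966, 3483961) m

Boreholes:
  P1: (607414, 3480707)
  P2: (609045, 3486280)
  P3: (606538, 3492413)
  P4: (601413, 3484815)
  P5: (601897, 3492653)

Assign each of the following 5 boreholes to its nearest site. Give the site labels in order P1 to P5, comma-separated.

P1 → Alpha (d²=19516810.00)
P2 → Lambda (d²=4954429.00)
P3 → Lambda (d²=20263505.00)
P4 → Epsilon (d²=929125.00)
P5 → Gamma (d²=24862280.00)

Alpha, Lambda, Lambda, Epsilon, Gamma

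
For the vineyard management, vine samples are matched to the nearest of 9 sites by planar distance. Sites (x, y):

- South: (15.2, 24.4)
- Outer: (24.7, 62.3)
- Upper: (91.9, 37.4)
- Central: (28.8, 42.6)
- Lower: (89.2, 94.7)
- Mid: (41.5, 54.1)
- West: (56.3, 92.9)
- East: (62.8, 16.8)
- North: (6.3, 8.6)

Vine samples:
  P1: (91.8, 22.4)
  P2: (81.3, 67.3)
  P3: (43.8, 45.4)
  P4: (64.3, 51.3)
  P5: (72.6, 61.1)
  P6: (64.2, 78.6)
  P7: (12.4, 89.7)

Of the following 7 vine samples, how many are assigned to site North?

0

P1 → Upper
P2 → Lower
P3 → Mid
P4 → Mid
P5 → Upper
P6 → West
P7 → Outer
0 of the 7 go to North.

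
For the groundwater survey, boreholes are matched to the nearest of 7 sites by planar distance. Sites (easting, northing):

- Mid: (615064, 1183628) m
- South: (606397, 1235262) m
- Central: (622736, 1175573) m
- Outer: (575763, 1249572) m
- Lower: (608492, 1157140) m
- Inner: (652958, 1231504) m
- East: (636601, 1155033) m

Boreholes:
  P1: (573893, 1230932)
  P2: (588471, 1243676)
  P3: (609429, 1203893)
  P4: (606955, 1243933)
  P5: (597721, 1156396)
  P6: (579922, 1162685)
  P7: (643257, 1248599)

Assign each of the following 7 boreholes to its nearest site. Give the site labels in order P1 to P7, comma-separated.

Outer, Outer, Mid, South, Lower, Lower, Inner

P1 → Outer (d²=350946500.00)
P2 → Outer (d²=196256080.00)
P3 → Mid (d²=442423450.00)
P4 → South (d²=75497605.00)
P5 → Lower (d²=116567977.00)
P6 → Lower (d²=846991925.00)
P7 → Inner (d²=386348426.00)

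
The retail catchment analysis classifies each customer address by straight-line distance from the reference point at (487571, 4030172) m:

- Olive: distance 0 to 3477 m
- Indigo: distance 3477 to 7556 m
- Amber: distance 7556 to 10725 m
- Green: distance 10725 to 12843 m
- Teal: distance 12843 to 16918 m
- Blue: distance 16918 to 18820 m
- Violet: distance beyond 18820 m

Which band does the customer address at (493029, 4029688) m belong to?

Distance = √((493029−487571)² + (4029688−4030172)²) = √(29789764.000 + 234256.000) = 5479.418 m.
3477 ≤ 5479.418 < 7556 → Indigo.

Indigo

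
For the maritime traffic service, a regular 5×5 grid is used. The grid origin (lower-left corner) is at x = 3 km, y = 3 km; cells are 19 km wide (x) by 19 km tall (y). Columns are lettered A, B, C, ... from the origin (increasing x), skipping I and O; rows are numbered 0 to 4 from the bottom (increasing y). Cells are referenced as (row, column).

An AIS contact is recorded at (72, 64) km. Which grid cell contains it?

Column index: ⌊(72 − 3) / 19⌋ = ⌊3.632⌋ = 3 → column D
Row offset from origin: ⌊(64 − 3) / 19⌋ = ⌊3.211⌋ = 3 → row 3

(3, D)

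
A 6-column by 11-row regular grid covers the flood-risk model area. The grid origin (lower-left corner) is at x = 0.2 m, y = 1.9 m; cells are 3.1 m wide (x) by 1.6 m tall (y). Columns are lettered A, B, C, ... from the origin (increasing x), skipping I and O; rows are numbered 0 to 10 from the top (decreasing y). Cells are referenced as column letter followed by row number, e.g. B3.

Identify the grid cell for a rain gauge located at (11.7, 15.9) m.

Column index: ⌊(11.7 − 0.2) / 3.1⌋ = ⌊3.710⌋ = 3 → column D
Row offset from origin: ⌊(15.9 − 1.9) / 1.6⌋ = ⌊8.750⌋ = 8 → row 2 (counted from top)

D2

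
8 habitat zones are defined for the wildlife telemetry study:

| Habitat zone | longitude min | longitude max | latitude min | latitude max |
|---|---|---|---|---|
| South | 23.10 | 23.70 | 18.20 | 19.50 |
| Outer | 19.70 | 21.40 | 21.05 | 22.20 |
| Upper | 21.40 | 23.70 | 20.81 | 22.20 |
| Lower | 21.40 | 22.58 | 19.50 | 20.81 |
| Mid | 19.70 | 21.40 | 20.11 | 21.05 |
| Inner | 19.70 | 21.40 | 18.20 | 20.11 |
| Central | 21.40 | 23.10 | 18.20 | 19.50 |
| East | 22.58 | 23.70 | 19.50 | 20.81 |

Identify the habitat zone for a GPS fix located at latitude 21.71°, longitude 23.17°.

The point has longitude = 23.17 and latitude = 21.71.
Only Upper satisfies 21.40 ≤ longitude ≤ 23.70 and 20.81 ≤ latitude ≤ 22.20.

Upper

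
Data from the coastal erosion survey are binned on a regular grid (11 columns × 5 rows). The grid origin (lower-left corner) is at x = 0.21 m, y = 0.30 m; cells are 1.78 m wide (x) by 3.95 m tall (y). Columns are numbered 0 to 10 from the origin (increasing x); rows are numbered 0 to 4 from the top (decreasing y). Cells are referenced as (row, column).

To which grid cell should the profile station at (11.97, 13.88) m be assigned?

Column index: ⌊(11.97 − 0.21) / 1.78⌋ = ⌊6.607⌋ = 6
Row offset from origin: ⌊(13.88 − 0.30) / 3.95⌋ = ⌊3.438⌋ = 3 → row 1 (counted from top)

(1, 6)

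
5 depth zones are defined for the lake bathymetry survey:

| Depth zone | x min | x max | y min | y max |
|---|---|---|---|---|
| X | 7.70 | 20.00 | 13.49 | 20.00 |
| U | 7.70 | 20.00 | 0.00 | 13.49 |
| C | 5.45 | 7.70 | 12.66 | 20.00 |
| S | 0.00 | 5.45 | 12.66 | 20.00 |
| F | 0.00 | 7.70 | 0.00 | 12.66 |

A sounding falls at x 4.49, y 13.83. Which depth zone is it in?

The point has x = 4.49 and y = 13.83.
Only S satisfies 0.00 ≤ x ≤ 5.45 and 12.66 ≤ y ≤ 20.00.

S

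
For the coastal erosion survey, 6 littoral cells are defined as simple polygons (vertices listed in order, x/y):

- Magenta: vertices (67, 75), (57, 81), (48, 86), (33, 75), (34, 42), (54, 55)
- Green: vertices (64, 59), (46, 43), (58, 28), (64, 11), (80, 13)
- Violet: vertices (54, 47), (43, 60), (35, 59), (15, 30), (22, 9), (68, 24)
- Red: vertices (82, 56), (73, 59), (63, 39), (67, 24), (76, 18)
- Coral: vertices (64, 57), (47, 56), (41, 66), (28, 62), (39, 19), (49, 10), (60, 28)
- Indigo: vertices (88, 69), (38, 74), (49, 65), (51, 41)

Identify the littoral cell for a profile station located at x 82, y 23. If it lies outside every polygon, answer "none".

Cast a ray rightward from (82, 23). For each polygon, the edges (by vertex number in listed order) whose endpoints lie on opposite sides of y = 23, where each meets that height, and whether that is right or left of the point:
Magenta: no edge straddles that height → 0 crossings.
Green: 3–4 at x≈59.8 (left), 5–1 at x≈76.5 (left) → 0 crossings.
Violet: 4–5 at x≈17.3 (left), 5–6 at x≈64.9 (left) → 0 crossings.
Red: 4–5 at x≈68.5 (left), 5–1 at x≈76.8 (left) → 0 crossings.
Coral: 4–5 at x≈38.0 (left), 6–7 at x≈56.9 (left) → 0 crossings.
Indigo: no edge straddles that height → 0 crossings.
All counts are even, so the point lies outside every listed polygon.

none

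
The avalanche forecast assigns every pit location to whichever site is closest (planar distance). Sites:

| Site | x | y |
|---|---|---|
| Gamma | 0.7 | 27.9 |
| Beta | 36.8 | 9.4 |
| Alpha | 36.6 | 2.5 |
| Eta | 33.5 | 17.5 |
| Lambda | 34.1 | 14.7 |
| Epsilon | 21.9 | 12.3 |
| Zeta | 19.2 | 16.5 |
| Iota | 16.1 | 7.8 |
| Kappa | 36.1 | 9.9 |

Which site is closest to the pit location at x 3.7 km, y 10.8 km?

Iota

Squared distances to each site:
Gamma: 301.410; Beta: 1097.570; Alpha: 1151.300; Eta: 932.930; Lambda: 939.370; Epsilon: 333.490; Zeta: 272.740; Iota: 162.760; Kappa: 1050.570.
Minimum at Iota.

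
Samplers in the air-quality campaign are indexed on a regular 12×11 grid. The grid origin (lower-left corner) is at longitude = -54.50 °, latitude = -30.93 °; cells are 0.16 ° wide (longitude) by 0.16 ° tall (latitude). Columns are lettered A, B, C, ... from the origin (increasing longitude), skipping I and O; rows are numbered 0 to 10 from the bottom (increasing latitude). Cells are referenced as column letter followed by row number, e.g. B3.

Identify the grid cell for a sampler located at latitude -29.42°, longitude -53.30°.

H9

Column index: ⌊(-53.30 − -54.50) / 0.16⌋ = ⌊7.500⌋ = 7 → column H
Row offset from origin: ⌊(-29.42 − -30.93) / 0.16⌋ = ⌊9.437⌋ = 9 → row 9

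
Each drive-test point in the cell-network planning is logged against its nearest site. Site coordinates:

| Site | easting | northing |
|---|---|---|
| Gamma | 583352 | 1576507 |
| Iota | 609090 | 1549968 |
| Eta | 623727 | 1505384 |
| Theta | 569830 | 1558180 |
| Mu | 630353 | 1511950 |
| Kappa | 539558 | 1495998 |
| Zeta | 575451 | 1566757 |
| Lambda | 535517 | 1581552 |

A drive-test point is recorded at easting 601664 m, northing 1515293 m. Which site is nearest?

Eta

Squared distances to each site:
Gamma: 4082483140.000; Iota: 1257501101.000; Eta: 584964250.000; Theta: 2852698325.000; Mu: 834234370.000; Kappa: 4229452261.000; Zeta: 3335664665.000; Lambda: 8765680690.000.
Minimum at Eta.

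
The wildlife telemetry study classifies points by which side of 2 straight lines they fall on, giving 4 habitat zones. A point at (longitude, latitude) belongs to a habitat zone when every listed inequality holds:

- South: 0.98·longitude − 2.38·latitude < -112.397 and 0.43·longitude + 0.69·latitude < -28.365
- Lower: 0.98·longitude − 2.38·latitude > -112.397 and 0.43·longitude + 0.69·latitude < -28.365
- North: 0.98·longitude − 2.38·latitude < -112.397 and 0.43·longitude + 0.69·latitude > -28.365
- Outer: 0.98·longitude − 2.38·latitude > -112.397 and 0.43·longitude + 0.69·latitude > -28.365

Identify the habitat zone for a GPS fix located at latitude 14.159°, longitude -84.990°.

0.98·-84.990 − 2.38·14.159 = -116.989, which is < -112.397
0.43·-84.990 + 0.69·14.159 = -26.776, which is > -28.365
This sign pattern matches North.

North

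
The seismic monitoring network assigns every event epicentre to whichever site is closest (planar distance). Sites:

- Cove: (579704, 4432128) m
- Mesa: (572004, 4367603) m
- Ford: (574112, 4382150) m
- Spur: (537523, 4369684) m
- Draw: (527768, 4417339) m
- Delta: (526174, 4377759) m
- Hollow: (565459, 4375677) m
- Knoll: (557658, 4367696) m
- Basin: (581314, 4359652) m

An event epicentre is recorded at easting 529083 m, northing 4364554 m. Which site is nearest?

Spur

Squared distances to each site:
Cove: 7128731117.000; Mesa: 1851508642.000; Ford: 2337230057.000; Spur: 97550500.000; Draw: 2787985450.000; Delta: 182834306.000; Hollow: 1446934505.000; Knoll: 826402789.000; Basin: 2752106965.000.
Minimum at Spur.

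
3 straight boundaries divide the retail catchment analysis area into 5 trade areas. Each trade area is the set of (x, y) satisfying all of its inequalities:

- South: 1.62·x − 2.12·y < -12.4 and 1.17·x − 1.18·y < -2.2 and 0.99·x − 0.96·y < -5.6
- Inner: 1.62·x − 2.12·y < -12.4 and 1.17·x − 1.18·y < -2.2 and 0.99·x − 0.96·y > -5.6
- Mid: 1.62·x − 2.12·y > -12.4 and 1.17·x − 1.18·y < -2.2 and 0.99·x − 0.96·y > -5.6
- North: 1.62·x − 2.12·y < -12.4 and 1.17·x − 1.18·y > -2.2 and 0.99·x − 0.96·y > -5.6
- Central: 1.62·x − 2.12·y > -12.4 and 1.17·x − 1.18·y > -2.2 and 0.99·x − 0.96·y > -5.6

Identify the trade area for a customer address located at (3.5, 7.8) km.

1.62·3.5 − 2.12·7.8 = -10.866, which is > -12.4
1.17·3.5 − 1.18·7.8 = -5.109, which is < -2.2
0.99·3.5 − 0.96·7.8 = -4.023, which is > -5.6
This sign pattern matches Mid.

Mid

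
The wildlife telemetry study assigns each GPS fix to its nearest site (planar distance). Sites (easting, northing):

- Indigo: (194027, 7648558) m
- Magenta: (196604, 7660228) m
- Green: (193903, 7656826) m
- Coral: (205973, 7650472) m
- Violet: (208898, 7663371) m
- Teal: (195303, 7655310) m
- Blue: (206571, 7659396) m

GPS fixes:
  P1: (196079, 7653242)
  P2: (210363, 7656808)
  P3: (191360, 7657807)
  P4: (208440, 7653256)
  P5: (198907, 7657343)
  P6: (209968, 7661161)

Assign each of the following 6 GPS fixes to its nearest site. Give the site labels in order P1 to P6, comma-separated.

Teal, Blue, Green, Coral, Magenta, Violet

P1 → Teal (d²=4878800.00)
P2 → Blue (d²=21077008.00)
P3 → Green (d²=7429210.00)
P4 → Coral (d²=13836745.00)
P5 → Magenta (d²=13627034.00)
P6 → Violet (d²=6029000.00)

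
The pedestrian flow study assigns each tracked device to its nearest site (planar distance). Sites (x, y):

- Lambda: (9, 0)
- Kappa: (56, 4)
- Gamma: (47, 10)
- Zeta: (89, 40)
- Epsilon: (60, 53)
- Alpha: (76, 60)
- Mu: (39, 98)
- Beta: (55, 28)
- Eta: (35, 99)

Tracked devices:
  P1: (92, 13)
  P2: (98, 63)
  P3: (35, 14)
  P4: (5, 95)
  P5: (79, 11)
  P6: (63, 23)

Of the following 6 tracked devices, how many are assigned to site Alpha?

P1 → Zeta
P2 → Alpha
P3 → Gamma
P4 → Eta
P5 → Kappa
P6 → Beta
1 of the 6 goes to Alpha.

1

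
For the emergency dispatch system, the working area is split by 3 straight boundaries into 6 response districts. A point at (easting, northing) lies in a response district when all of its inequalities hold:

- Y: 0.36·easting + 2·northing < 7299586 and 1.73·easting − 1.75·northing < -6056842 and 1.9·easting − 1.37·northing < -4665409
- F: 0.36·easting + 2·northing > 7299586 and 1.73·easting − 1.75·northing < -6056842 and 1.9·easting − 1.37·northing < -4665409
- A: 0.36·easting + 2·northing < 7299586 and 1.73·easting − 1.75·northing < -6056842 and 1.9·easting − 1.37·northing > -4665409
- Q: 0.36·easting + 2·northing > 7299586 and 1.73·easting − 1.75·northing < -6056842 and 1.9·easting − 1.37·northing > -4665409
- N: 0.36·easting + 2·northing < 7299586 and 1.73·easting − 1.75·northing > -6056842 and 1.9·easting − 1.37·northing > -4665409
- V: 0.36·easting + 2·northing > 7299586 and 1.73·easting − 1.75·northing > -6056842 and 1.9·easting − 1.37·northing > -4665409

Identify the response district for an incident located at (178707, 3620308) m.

V

0.36·178707 + 2·3620308 = 7304950.520, which is > 7299586
1.73·178707 − 1.75·3620308 = -6026375.890, which is > -6056842
1.9·178707 − 1.37·3620308 = -4620278.660, which is > -4665409
This sign pattern matches V.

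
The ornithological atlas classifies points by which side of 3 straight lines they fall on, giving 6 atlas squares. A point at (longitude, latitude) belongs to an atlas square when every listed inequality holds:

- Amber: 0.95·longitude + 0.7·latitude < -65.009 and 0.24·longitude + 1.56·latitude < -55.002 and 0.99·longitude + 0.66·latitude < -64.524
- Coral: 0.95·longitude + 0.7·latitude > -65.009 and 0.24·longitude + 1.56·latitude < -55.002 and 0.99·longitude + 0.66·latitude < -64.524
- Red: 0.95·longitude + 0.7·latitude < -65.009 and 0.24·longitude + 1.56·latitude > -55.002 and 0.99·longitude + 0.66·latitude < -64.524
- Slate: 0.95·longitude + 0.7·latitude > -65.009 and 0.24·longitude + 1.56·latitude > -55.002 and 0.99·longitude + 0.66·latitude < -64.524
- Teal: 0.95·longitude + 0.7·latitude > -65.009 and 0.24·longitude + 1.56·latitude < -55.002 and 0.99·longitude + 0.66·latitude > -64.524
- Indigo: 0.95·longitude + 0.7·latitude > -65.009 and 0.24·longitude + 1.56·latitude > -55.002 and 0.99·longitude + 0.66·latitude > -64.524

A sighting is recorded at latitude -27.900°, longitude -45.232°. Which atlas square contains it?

0.95·-45.232 + 0.7·-27.900 = -62.500, which is > -65.009
0.24·-45.232 + 1.56·-27.900 = -54.380, which is > -55.002
0.99·-45.232 + 0.66·-27.900 = -63.194, which is > -64.524
This sign pattern matches Indigo.

Indigo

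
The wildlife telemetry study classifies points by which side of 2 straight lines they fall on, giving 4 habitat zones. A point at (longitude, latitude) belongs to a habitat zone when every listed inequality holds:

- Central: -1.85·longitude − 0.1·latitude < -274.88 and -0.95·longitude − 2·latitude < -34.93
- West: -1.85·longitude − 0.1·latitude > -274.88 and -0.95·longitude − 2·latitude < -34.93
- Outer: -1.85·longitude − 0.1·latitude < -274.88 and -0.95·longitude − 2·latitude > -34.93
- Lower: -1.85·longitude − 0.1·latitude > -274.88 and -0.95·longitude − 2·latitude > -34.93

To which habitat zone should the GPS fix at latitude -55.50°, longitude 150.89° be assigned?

-1.85·150.89 − 0.1·-55.50 = -273.596, which is > -274.88
-0.95·150.89 − 2·-55.50 = -32.345, which is > -34.93
This sign pattern matches Lower.

Lower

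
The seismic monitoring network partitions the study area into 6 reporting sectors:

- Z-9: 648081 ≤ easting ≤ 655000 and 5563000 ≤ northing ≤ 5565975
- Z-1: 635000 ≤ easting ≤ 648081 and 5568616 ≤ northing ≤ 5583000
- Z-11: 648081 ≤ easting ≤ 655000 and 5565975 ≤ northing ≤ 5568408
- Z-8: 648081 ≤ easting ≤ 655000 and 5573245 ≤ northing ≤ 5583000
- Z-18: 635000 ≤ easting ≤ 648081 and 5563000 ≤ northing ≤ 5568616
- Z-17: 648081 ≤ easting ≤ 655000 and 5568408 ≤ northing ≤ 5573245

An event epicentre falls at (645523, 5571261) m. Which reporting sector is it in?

The point has easting = 645523 and northing = 5571261.
Only Z-1 satisfies 635000 ≤ easting ≤ 648081 and 5568616 ≤ northing ≤ 5583000.

Z-1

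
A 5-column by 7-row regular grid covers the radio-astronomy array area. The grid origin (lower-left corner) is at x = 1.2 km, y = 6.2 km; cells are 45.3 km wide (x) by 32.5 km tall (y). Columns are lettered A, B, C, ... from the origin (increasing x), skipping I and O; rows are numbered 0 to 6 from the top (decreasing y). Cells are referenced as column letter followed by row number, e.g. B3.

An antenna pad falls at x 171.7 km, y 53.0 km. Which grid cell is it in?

D5

Column index: ⌊(171.7 − 1.2) / 45.3⌋ = ⌊3.764⌋ = 3 → column D
Row offset from origin: ⌊(53.0 − 6.2) / 32.5⌋ = ⌊1.440⌋ = 1 → row 5 (counted from top)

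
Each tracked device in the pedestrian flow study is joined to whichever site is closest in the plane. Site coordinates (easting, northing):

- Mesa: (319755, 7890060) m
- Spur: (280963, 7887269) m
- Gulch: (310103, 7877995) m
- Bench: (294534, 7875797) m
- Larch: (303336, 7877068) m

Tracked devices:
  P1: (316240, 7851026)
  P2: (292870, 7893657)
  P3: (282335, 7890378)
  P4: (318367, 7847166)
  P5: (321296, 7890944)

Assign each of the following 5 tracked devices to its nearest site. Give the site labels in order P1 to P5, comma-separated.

P1 → Gulch (d²=764989730.00)
P2 → Spur (d²=182583193.00)
P3 → Spur (d²=11548265.00)
P4 → Gulch (d²=1018720937.00)
P5 → Mesa (d²=3156137.00)

Gulch, Spur, Spur, Gulch, Mesa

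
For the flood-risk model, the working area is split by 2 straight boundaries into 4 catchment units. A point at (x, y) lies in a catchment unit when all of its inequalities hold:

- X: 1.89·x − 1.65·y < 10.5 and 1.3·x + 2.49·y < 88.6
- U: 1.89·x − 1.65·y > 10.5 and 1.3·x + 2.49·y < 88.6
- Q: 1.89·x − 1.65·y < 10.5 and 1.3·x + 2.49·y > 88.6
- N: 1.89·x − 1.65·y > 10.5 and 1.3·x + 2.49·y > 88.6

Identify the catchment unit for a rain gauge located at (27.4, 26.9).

Q

1.89·27.4 − 1.65·26.9 = 7.401, which is < 10.5
1.3·27.4 + 2.49·26.9 = 102.601, which is > 88.6
This sign pattern matches Q.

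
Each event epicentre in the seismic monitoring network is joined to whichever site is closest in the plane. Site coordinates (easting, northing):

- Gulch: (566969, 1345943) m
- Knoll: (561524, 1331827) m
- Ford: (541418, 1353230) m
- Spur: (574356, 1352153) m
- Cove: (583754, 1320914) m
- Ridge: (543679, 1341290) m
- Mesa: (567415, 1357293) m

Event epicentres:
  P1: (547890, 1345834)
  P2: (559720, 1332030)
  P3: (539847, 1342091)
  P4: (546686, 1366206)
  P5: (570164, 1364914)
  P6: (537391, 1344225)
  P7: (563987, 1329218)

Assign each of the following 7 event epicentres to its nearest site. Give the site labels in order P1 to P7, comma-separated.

P1 → Ridge (d²=38380457.00)
P2 → Knoll (d²=3295625.00)
P3 → Ridge (d²=15325825.00)
P4 → Ford (d²=196128400.00)
P5 → Mesa (d²=65636642.00)
P6 → Ridge (d²=48153169.00)
P7 → Knoll (d²=12873250.00)

Ridge, Knoll, Ridge, Ford, Mesa, Ridge, Knoll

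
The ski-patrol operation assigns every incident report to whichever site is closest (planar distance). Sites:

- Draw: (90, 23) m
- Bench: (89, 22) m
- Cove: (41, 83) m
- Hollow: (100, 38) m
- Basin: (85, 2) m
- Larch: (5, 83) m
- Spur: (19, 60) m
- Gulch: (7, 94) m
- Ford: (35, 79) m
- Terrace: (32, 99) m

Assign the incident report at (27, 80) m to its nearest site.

Ford

Squared distances to each site:
Draw: 7218.000; Bench: 7208.000; Cove: 205.000; Hollow: 7093.000; Basin: 9448.000; Larch: 493.000; Spur: 464.000; Gulch: 596.000; Ford: 65.000; Terrace: 386.000.
Minimum at Ford.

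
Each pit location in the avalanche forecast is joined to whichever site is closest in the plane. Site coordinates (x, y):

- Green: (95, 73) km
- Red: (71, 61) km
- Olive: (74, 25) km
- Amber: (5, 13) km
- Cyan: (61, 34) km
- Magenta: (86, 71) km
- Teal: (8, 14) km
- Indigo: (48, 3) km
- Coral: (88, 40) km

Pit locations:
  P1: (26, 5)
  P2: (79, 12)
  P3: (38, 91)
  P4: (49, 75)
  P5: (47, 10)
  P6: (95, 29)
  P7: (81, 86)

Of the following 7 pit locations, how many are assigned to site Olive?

1

P1 → Teal
P2 → Olive
P3 → Red
P4 → Red
P5 → Indigo
P6 → Coral
P7 → Magenta
1 of the 7 goes to Olive.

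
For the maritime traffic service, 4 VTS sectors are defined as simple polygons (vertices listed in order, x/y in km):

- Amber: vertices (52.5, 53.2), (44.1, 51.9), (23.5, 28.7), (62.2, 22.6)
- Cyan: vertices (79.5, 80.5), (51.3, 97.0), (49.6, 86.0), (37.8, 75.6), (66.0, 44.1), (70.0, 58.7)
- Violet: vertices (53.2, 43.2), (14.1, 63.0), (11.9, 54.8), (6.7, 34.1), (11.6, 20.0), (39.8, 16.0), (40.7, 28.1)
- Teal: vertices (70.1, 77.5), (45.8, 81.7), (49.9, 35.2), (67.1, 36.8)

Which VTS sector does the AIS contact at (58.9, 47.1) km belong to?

Cast a ray rightward from (58.9, 47.1). For each polygon, the edges (by vertex number in listed order) whose endpoints lie on opposite sides of y = 47.1, where each meets that height, and whether that is right or left of the point:
Amber: 2–3 at x≈39.84 (left), 4–1 at x≈54.43 (left) → 0 crossings.
Cyan: 4–5 at x≈63.31 (right), 5–6 at x≈66.82 (right) → 2 crossings.
Violet: 1–2 at x≈45.50 (left), 3–4 at x≈9.97 (left) → 0 crossings.
Teal: 2–3 at x≈48.85 (left), 4–1 at x≈67.86 (right) → 1 crossing.
Only Teal has an odd count, so the point is inside Teal.

Teal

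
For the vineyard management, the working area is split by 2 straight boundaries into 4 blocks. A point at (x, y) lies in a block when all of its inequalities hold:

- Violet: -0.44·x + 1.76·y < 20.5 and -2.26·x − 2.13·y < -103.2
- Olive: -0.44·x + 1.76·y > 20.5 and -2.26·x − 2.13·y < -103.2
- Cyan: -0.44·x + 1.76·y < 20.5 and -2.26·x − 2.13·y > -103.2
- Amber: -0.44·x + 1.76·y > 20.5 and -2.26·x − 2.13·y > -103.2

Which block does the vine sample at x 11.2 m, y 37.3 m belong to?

-0.44·11.2 + 1.76·37.3 = 60.720, which is > 20.5
-2.26·11.2 − 2.13·37.3 = -104.761, which is < -103.2
This sign pattern matches Olive.

Olive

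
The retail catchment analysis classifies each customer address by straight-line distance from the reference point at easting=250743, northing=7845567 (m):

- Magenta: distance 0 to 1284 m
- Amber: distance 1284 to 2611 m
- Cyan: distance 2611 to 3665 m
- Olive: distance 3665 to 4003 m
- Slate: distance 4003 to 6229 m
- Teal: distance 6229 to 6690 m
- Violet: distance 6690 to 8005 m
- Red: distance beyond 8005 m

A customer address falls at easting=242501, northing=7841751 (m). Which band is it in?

Distance = √((242501−250743)² + (7841751−7845567)²) = √(67930564.000 + 14561856.000) = 9082.534 m.
8005 ≤ 9082.534 < ∞ → Red.

Red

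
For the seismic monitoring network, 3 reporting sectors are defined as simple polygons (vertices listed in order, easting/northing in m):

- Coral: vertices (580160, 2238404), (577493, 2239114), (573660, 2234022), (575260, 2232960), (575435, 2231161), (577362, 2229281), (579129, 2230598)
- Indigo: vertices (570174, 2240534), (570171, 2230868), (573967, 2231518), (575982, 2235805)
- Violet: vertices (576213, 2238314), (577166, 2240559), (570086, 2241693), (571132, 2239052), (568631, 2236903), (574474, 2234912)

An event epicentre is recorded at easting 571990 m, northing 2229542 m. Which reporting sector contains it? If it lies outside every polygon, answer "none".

Cast a ray rightward from (571990, 2229542). For each polygon, the edges (by vertex number in listed order) whose endpoints lie on opposite sides of northing = 2229542, where each meets that height, and whether that is right or left of the point:
Coral: 5–6 at easting≈577094.5 (right), 6–7 at easting≈577712.2 (right) → 2 crossings.
Indigo: no edge straddles that height → 0 crossings.
Violet: no edge straddles that height → 0 crossings.
All counts are even, so the point lies outside every listed polygon.

none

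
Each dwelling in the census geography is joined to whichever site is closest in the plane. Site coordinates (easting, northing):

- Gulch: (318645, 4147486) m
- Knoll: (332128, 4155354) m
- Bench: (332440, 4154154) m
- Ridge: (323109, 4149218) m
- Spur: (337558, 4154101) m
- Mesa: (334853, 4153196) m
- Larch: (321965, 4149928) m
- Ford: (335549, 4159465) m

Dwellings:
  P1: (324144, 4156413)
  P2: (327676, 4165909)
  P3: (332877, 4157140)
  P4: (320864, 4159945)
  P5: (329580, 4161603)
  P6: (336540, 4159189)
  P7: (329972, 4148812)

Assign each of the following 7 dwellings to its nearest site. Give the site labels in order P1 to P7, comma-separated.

P1 → Larch (d²=46803266.00)
P2 → Ford (d²=103509265.00)
P3 → Knoll (d²=3750797.00)
P4 → Larch (d²=101552490.00)
P5 → Ford (d²=40200005.00)
P6 → Ford (d²=1058257.00)
P7 → Bench (d²=34627988.00)

Larch, Ford, Knoll, Larch, Ford, Ford, Bench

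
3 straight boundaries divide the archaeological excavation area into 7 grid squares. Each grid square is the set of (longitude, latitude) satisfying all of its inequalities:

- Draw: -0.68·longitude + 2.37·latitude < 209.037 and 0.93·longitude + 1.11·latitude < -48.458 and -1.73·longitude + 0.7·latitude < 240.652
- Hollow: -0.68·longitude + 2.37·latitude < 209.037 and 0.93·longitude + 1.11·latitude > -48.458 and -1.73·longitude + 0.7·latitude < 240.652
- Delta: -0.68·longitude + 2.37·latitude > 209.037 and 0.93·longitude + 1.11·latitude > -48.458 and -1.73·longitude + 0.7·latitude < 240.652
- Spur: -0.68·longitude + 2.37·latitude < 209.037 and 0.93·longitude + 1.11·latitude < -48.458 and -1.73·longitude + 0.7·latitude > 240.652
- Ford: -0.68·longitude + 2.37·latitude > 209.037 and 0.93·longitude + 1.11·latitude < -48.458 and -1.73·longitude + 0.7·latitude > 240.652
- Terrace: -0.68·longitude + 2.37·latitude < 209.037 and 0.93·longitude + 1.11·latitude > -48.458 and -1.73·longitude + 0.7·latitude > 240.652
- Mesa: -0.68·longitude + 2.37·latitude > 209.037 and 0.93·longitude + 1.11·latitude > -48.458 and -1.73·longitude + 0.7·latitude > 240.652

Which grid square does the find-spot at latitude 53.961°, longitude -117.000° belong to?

Draw

-0.68·-117.000 + 2.37·53.961 = 207.448, which is < 209.037
0.93·-117.000 + 1.11·53.961 = -48.913, which is < -48.458
-1.73·-117.000 + 0.7·53.961 = 240.183, which is < 240.652
This sign pattern matches Draw.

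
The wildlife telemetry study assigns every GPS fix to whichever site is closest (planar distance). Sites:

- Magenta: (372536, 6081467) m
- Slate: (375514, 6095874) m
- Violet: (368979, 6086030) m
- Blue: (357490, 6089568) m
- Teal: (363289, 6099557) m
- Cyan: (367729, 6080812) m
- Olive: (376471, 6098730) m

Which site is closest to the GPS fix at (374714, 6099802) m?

Squared distances to each site:
Magenta: 340915909.000; Slate: 16069184.000; Violet: 222558209.000; Blue: 401400932.000; Teal: 130590650.000; Cyan: 409410325.000; Olive: 4236233.000.
Minimum at Olive.

Olive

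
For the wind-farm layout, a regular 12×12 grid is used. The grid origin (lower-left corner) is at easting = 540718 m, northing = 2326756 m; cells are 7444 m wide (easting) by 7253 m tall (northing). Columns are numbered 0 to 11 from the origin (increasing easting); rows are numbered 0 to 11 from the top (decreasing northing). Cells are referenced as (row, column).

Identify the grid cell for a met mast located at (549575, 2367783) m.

Column index: ⌊(549575 − 540718) / 7444⌋ = ⌊1.190⌋ = 1
Row offset from origin: ⌊(2367783 − 2326756) / 7253⌋ = ⌊5.657⌋ = 5 → row 6 (counted from top)

(6, 1)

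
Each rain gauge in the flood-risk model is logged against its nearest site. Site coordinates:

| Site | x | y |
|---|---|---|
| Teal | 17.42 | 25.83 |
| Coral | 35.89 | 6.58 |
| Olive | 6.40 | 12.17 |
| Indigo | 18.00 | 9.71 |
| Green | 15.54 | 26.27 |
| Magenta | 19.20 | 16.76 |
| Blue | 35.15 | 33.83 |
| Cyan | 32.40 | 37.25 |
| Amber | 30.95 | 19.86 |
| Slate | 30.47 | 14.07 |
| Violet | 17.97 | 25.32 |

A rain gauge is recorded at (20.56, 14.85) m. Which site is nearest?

Magenta

Squared distances to each site:
Teal: 130.420; Coral: 303.402; Olive: 207.688; Indigo: 32.973; Green: 155.617; Magenta: 5.498; Blue: 573.108; Cyan: 641.946; Amber: 133.052; Slate: 98.817; Violet: 116.329.
Minimum at Magenta.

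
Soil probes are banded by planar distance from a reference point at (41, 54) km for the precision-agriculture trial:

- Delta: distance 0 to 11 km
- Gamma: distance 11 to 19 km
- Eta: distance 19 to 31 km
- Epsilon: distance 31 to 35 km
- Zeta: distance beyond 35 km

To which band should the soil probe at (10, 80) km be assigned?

Zeta

Distance = √((10−41)² + (80−54)²) = √(961.000 + 676.000) = 40.460 km.
35 ≤ 40.460 < ∞ → Zeta.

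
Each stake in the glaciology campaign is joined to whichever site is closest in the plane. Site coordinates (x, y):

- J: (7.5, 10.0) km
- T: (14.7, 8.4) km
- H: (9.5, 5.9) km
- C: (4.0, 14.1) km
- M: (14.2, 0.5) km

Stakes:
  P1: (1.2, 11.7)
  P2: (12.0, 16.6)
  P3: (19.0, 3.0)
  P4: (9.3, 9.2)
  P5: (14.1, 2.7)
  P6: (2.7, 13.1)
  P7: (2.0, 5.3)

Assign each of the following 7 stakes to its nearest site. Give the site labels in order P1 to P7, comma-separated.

P1 → C (d²=13.60)
P2 → J (d²=63.81)
P3 → M (d²=29.29)
P4 → J (d²=3.88)
P5 → M (d²=4.85)
P6 → C (d²=2.69)
P7 → J (d²=52.34)

C, J, M, J, M, C, J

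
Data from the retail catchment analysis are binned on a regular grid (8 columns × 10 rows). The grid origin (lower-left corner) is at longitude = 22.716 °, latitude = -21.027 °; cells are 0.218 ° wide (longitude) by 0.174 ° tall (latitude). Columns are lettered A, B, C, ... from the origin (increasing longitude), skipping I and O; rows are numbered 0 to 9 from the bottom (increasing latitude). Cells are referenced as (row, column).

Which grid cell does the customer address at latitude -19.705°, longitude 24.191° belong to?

(7, G)

Column index: ⌊(24.191 − 22.716) / 0.218⌋ = ⌊6.766⌋ = 6 → column G
Row offset from origin: ⌊(-19.705 − -21.027) / 0.174⌋ = ⌊7.598⌋ = 7 → row 7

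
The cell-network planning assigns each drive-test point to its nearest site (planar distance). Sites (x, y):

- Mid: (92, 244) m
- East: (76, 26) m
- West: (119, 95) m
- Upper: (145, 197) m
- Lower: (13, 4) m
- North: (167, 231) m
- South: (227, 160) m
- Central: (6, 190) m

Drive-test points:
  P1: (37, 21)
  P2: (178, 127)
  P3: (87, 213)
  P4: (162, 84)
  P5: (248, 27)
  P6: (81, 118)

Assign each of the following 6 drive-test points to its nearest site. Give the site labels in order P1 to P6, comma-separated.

Lower, South, Mid, West, South, West

P1 → Lower (d²=865.00)
P2 → South (d²=3490.00)
P3 → Mid (d²=986.00)
P4 → West (d²=1970.00)
P5 → South (d²=18130.00)
P6 → West (d²=1973.00)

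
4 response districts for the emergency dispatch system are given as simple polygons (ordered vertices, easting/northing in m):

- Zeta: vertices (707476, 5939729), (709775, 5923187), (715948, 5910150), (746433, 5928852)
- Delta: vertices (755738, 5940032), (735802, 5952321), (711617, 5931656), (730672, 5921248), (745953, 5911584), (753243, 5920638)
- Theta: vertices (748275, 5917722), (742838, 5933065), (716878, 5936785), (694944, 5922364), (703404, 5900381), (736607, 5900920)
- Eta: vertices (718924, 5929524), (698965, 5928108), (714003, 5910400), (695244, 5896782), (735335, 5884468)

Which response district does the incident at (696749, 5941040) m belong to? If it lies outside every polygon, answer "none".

none

Cast a ray rightward from (696749, 5941040). For each polygon, the edges (by vertex number in listed order) whose endpoints lie on opposite sides of northing = 5941040, where each meets that height, and whether that is right or left of the point:
Zeta: no edge straddles that height → 0 crossings.
Delta: 1–2 at easting≈754102.8 (right), 2–3 at easting≈722599.4 (right) → 2 crossings.
Theta: no edge straddles that height → 0 crossings.
Eta: no edge straddles that height → 0 crossings.
All counts are even, so the point lies outside every listed polygon.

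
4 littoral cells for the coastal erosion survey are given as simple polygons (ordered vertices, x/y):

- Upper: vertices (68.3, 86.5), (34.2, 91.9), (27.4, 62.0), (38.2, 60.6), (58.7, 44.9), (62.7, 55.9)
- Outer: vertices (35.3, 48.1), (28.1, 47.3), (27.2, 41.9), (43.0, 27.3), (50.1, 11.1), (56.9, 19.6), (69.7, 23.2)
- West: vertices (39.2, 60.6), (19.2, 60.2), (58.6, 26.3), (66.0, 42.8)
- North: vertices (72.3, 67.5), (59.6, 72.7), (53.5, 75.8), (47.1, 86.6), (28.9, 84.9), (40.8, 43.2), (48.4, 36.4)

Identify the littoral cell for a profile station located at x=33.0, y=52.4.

Cast a ray rightward from (33.0, 52.4). For each polygon, the edges (by vertex number in listed order) whose endpoints lie on opposite sides of y = 52.4, where each meets that height, and whether that is right or left of the point:
Upper: 4–5 at x≈48.91 (right), 5–6 at x≈61.43 (right) → 2 crossings.
Outer: no edge straddles that height → 0 crossings.
West: 2–3 at x≈28.27 (left), 4–1 at x≈51.55 (right) → 1 crossing.
North: 5–6 at x≈38.17 (right), 7–1 at x≈60.70 (right) → 2 crossings.
Only West has an odd count, so the point is inside West.

West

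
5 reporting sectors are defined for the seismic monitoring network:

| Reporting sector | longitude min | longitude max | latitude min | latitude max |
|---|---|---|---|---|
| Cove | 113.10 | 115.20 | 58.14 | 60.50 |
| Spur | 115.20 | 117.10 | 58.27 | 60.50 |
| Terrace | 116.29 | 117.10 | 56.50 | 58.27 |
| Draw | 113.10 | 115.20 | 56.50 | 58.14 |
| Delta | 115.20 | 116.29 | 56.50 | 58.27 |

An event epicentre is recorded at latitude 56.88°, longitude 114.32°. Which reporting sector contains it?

Draw

The point has longitude = 114.32 and latitude = 56.88.
Only Draw satisfies 113.10 ≤ longitude ≤ 115.20 and 56.50 ≤ latitude ≤ 58.14.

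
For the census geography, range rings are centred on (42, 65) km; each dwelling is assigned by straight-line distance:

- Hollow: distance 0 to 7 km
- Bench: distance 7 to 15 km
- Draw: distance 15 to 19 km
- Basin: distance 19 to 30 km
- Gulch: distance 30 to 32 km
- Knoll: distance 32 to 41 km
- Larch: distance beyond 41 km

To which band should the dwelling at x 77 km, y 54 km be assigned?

Distance = √((77−42)² + (54−65)²) = √(1225.000 + 121.000) = 36.688 km.
32 ≤ 36.688 < 41 → Knoll.

Knoll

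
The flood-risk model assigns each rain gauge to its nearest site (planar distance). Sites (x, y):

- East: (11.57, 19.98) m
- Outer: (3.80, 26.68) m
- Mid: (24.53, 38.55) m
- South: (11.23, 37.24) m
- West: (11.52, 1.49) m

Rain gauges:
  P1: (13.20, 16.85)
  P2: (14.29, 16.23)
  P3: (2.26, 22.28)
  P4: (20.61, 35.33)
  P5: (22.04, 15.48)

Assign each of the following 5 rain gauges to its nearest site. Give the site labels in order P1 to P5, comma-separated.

P1 → East (d²=12.45)
P2 → East (d²=21.46)
P3 → Outer (d²=21.73)
P4 → Mid (d²=25.73)
P5 → East (d²=129.87)

East, East, Outer, Mid, East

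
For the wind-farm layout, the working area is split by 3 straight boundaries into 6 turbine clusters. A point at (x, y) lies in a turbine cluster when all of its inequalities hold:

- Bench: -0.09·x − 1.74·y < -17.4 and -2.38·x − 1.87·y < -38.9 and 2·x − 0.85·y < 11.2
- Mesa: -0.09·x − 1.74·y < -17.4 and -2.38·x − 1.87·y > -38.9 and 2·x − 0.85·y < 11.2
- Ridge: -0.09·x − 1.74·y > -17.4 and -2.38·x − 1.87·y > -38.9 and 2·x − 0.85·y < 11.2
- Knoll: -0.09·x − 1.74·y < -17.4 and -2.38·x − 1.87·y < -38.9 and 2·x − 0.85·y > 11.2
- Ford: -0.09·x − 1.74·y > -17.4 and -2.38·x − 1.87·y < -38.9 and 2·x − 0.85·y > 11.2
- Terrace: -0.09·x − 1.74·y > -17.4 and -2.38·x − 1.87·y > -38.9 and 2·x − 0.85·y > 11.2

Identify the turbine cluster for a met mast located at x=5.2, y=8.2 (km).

Ridge

-0.09·5.2 − 1.74·8.2 = -14.736, which is > -17.4
-2.38·5.2 − 1.87·8.2 = -27.710, which is > -38.9
2·5.2 − 0.85·8.2 = 3.430, which is < 11.2
This sign pattern matches Ridge.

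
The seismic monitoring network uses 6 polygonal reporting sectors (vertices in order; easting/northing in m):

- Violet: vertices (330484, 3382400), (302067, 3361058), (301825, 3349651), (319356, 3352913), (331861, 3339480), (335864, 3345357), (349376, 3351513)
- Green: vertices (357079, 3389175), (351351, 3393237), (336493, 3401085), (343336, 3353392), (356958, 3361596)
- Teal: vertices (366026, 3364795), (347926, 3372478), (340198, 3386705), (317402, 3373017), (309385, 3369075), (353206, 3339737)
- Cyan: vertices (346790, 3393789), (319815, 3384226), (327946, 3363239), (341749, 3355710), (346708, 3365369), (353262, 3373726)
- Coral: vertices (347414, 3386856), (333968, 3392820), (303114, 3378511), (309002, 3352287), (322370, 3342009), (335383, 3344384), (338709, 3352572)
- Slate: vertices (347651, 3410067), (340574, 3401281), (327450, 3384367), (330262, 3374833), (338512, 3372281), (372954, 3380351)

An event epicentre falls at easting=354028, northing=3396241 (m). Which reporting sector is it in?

Cast a ray rightward from (354028, 3396241). For each polygon, the edges (by vertex number in listed order) whose endpoints lie on opposite sides of northing = 3396241, where each meets that height, and whether that is right or left of the point:
Violet: no edge straddles that height → 0 crossings.
Green: 2–3 at easting≈345663.8 (left), 3–4 at easting≈337188.0 (left) → 0 crossings.
Teal: no edge straddles that height → 0 crossings.
Cyan: no edge straddles that height → 0 crossings.
Coral: no edge straddles that height → 0 crossings.
Slate: 2–3 at easting≈336663.3 (left), 6–1 at easting≈359423.8 (right) → 1 crossing.
Only Slate has an odd count, so the point is inside Slate.

Slate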